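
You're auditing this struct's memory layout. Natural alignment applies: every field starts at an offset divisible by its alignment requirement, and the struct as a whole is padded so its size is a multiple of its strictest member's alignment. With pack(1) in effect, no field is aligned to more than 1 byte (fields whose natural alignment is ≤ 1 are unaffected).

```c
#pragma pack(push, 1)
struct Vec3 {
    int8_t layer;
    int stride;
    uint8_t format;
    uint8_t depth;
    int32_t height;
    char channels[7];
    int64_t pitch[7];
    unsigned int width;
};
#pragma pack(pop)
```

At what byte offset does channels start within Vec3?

layer at 0 (size 1, align 1) → ends 1
stride at 1 (size 4, align 1) → ends 5
format at 5 (size 1, align 1) → ends 6
depth at 6 (size 1, align 1) → ends 7
height at 7 (size 4, align 1) → ends 11
channels at 11 (size 7, align 1) → ends 18

11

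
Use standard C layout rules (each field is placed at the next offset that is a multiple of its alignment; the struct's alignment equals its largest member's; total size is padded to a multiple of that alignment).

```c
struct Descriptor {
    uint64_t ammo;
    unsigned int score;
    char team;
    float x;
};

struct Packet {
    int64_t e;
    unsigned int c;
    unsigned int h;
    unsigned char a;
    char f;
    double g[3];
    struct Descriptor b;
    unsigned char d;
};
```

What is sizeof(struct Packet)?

Descriptor: ammo at 0 (size 8, align 8) → ends 8; score at 8 (size 4, align 4) → ends 12; team at 12 (size 1, align 1) → ends 13; pad 3 to align 4 for x; x at 16 (size 4, align 4) → ends 20; tail pad 4 to reach multiple of 8; total 24 bytes, alignment 8
e at 0 (size 8, align 8) → ends 8
c at 8 (size 4, align 4) → ends 12
h at 12 (size 4, align 4) → ends 16
a at 16 (size 1, align 1) → ends 17
f at 17 (size 1, align 1) → ends 18
pad 6 to align 8 for g
g at 24 (size 24, align 8) → ends 48
b at 48 (size 24, align 8) → ends 72
d at 72 (size 1, align 1) → ends 73
tail pad 7 to reach multiple of 8
total 80 bytes, alignment 8

80 bytes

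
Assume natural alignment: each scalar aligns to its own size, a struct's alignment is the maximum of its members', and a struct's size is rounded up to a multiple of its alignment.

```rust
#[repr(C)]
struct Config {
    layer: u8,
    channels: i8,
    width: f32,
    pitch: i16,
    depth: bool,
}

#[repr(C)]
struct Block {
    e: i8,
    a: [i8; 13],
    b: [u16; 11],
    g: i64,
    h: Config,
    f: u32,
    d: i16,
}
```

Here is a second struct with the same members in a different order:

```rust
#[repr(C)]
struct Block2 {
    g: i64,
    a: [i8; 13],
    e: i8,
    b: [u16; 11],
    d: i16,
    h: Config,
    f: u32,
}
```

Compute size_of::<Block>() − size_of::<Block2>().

8

Config: 0..1  layer  (1B, 1-aligned); 1..2  channels  (1B, 1-aligned); 2..4  -- padding (2B); 4..8  width  (4B, 4-aligned); 8..10  pitch  (2B, 2-aligned); 10..11  depth  (1B, 1-aligned); 11..12  -- tail padding (1B); sizeof = 12, alignof = 4
0..1  e  (1B, 1-aligned)
1..14  a  (13B, 1-aligned)
14..36  b  (22B, 2-aligned)
36..40  -- padding (4B)
40..48  g  (8B, 8-aligned)
48..60  h  (12B, 4-aligned)
60..64  f  (4B, 4-aligned)
64..66  d  (2B, 2-aligned)
66..72  -- tail padding (6B)
sizeof = 72, alignof = 8
— Block2 —
0..8  g  (8B, 8-aligned)
8..21  a  (13B, 1-aligned)
21..22  e  (1B, 1-aligned)
22..44  b  (22B, 2-aligned)
44..46  d  (2B, 2-aligned)
46..48  -- padding (2B)
48..60  h  (12B, 4-aligned)
60..64  f  (4B, 4-aligned)
sizeof = 64, alignof = 8
72 − 64 = 8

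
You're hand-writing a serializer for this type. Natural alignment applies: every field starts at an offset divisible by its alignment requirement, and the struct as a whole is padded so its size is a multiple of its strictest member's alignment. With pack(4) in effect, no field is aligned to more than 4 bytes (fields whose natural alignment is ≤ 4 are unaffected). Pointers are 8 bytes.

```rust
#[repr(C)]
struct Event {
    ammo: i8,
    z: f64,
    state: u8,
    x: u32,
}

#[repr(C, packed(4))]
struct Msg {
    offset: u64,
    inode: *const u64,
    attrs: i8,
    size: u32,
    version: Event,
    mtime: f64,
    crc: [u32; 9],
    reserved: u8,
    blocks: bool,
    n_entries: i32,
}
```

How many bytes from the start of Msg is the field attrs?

16

Event: 0..1  ammo  (1B, 1-aligned); 1..8  -- padding (7B); 8..16  z  (8B, 8-aligned); 16..17  state  (1B, 1-aligned); 17..20  -- padding (3B); 20..24  x  (4B, 4-aligned); sizeof = 24, alignof = 8
0..8  offset  (8B, 4-aligned)
8..16  inode  (8B, 4-aligned)
16..17  attrs  (1B, 1-aligned)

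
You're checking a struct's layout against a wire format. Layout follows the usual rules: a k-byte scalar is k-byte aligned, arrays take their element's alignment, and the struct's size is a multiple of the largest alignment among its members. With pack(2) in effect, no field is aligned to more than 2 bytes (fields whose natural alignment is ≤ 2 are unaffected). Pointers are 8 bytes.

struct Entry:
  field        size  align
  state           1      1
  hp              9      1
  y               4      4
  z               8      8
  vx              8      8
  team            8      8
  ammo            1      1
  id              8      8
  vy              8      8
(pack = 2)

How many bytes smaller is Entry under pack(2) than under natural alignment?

natural layout:
  state at 0 (size 1, align 1) → ends 1
  hp at 1 (size 9, align 1) → ends 10
  pad 2 to align 4 for y
  y at 12 (size 4, align 4) → ends 16
  z at 16 (size 8, align 8) → ends 24
  vx at 24 (size 8, align 8) → ends 32
  team at 32 (size 8, align 8) → ends 40
  ammo at 40 (size 1, align 1) → ends 41
  pad 7 to align 8 for id
  id at 48 (size 8, align 8) → ends 56
  vy at 56 (size 8, align 8) → ends 64
  total 64 bytes, alignment 8
packed(2) layout:
  state at 0 (size 1, align 1) → ends 1
  hp at 1 (size 9, align 1) → ends 10
  y at 10 (size 4, align 2) → ends 14
  z at 14 (size 8, align 2) → ends 22
  vx at 22 (size 8, align 2) → ends 30
  team at 30 (size 8, align 2) → ends 38
  ammo at 38 (size 1, align 1) → ends 39
  pad 1 to align 2 for id
  id at 40 (size 8, align 2) → ends 48
  vy at 48 (size 8, align 2) → ends 56
  total 56 bytes, alignment 2
64 − 56 = 8

8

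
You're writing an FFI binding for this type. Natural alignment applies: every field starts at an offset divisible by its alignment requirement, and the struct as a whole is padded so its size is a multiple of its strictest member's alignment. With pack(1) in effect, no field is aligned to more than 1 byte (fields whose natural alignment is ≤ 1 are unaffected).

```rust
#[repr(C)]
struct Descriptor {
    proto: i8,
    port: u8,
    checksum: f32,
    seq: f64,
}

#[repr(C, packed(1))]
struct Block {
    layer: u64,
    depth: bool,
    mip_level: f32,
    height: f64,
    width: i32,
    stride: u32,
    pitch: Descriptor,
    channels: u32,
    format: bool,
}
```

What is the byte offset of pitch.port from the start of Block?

30

Descriptor: 0..1  proto  (1B, 1-aligned); 1..2  port  (1B, 1-aligned); 2..4  -- padding (2B); 4..8  checksum  (4B, 4-aligned); 8..16  seq  (8B, 8-aligned); sizeof = 16, alignof = 8
0..8  layer  (8B, 1-aligned)
8..9  depth  (1B, 1-aligned)
9..13  mip_level  (4B, 1-aligned)
13..21  height  (8B, 1-aligned)
21..25  width  (4B, 1-aligned)
25..29  stride  (4B, 1-aligned)
29..45  pitch  (16B, 1-aligned)
within Descriptor: port at 1
29 + 1 = 30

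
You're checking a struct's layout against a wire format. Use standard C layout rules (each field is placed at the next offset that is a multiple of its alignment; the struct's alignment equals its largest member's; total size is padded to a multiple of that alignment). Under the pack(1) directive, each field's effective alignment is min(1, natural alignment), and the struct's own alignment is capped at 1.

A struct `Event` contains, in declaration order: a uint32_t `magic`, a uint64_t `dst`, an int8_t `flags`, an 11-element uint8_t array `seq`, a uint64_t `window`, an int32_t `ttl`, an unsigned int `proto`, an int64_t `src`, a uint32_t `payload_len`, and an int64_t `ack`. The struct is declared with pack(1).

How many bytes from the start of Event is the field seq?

magic at 0 (size 4, align 1) → ends 4
dst at 4 (size 8, align 1) → ends 12
flags at 12 (size 1, align 1) → ends 13
seq at 13 (size 11, align 1) → ends 24

13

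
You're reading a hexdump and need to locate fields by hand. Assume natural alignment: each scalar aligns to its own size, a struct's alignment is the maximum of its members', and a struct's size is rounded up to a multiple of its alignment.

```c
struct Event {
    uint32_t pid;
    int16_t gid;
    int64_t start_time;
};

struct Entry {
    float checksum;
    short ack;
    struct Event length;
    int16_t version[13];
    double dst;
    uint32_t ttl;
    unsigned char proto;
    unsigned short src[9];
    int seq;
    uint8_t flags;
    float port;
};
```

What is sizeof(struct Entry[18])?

Event: 0..4  pid  (4B, 4-aligned); 4..6  gid  (2B, 2-aligned); 6..8  -- padding (2B); 8..16  start_time  (8B, 8-aligned); sizeof = 16, alignof = 8
0..4  checksum  (4B, 4-aligned)
4..6  ack  (2B, 2-aligned)
6..8  -- padding (2B)
8..24  length  (16B, 8-aligned)
24..50  version  (26B, 2-aligned)
50..56  -- padding (6B)
56..64  dst  (8B, 8-aligned)
64..68  ttl  (4B, 4-aligned)
68..69  proto  (1B, 1-aligned)
69..70  -- padding (1B)
70..88  src  (18B, 2-aligned)
88..92  seq  (4B, 4-aligned)
92..93  flags  (1B, 1-aligned)
93..96  -- padding (3B)
96..100  port  (4B, 4-aligned)
100..104  -- tail padding (4B)
sizeof = 104, alignof = 8
array of 18: 18 × 104 = 1872

1872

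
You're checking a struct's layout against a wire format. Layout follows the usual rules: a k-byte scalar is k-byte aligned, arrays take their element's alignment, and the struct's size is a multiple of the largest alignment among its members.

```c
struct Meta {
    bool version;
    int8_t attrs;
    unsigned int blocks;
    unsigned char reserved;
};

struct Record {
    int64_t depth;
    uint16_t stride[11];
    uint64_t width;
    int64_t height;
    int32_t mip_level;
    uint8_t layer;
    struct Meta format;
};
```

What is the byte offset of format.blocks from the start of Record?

60

Meta: version at 0 (size 1, align 1) → ends 1; attrs at 1 (size 1, align 1) → ends 2; pad 2 to align 4 for blocks; blocks at 4 (size 4, align 4) → ends 8; reserved at 8 (size 1, align 1) → ends 9; tail pad 3 to reach multiple of 4; total 12 bytes, alignment 4
depth at 0 (size 8, align 8) → ends 8
stride at 8 (size 22, align 2) → ends 30
pad 2 to align 8 for width
width at 32 (size 8, align 8) → ends 40
height at 40 (size 8, align 8) → ends 48
mip_level at 48 (size 4, align 4) → ends 52
layer at 52 (size 1, align 1) → ends 53
pad 3 to align 4 for format
format at 56 (size 12, align 4) → ends 68
within Meta: blocks at 4
56 + 4 = 60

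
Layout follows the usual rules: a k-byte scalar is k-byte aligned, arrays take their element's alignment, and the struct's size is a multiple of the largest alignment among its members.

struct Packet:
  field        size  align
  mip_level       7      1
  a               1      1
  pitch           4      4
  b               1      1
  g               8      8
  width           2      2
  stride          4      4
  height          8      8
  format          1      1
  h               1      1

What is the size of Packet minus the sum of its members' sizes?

11

@0: mip_level [7B, align 1] → 7
@7: a [1B, align 1] → 8
@8: pitch [4B, align 4] → 12
@12: b [1B, align 1] → 13
+3 pad (align 8)
@16: g [8B, align 8] → 24
@24: width [2B, align 2] → 26
+2 pad (align 4)
@28: stride [4B, align 4] → 32
@32: height [8B, align 8] → 40
@40: format [1B, align 1] → 41
@41: h [1B, align 1] → 42
+6 tail pad (align 8)
size 48, align 8
data bytes 37, size 48 → padding 11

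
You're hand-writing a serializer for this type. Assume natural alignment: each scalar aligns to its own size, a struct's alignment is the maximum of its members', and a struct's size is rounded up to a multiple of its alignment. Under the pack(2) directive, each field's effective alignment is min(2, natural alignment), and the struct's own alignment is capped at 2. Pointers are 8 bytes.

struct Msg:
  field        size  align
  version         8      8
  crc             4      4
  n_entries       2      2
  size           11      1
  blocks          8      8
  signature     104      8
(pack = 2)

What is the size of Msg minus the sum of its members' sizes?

version at 0 (size 8, align 2) → ends 8
crc at 8 (size 4, align 2) → ends 12
n_entries at 12 (size 2, align 2) → ends 14
size at 14 (size 11, align 1) → ends 25
pad 1 to align 2 for blocks
blocks at 26 (size 8, align 2) → ends 34
signature at 34 (size 104, align 2) → ends 138
total 138 bytes, alignment 2
data bytes 137, size 138 → padding 1

1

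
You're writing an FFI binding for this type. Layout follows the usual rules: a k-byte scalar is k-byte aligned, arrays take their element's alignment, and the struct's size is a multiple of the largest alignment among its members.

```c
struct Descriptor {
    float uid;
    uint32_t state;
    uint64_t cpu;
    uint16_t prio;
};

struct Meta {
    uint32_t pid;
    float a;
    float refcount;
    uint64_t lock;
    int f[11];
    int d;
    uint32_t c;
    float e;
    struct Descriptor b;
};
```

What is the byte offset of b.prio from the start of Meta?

96

Descriptor: @0: uid [4B, align 4] → 4; @4: state [4B, align 4] → 8; @8: cpu [8B, align 8] → 16; @16: prio [2B, align 2] → 18; +6 tail pad (align 8); size 24, align 8
@0: pid [4B, align 4] → 4
@4: a [4B, align 4] → 8
@8: refcount [4B, align 4] → 12
+4 pad (align 8)
@16: lock [8B, align 8] → 24
@24: f [44B, align 4] → 68
@68: d [4B, align 4] → 72
@72: c [4B, align 4] → 76
@76: e [4B, align 4] → 80
@80: b [24B, align 8] → 104
within Descriptor: prio at 16
80 + 16 = 96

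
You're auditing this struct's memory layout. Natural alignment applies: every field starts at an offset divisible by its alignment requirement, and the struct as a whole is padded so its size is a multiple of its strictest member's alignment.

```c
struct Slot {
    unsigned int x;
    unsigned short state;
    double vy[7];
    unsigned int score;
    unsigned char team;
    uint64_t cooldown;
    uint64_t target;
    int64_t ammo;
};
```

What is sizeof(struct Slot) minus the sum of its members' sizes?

5

0..4  x  (4B, 4-aligned)
4..6  state  (2B, 2-aligned)
6..8  -- padding (2B)
8..64  vy  (56B, 8-aligned)
64..68  score  (4B, 4-aligned)
68..69  team  (1B, 1-aligned)
69..72  -- padding (3B)
72..80  cooldown  (8B, 8-aligned)
80..88  target  (8B, 8-aligned)
88..96  ammo  (8B, 8-aligned)
sizeof = 96, alignof = 8
data bytes 91, size 96 → padding 5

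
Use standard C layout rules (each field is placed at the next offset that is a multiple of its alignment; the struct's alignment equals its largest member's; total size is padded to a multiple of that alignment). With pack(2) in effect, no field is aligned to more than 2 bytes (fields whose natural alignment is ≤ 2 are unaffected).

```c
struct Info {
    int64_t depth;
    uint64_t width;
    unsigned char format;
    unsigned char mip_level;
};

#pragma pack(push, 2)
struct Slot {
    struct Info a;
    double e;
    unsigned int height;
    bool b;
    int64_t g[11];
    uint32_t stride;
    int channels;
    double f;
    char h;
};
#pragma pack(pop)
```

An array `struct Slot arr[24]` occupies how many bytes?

Info: @0: depth [8B, align 8] → 8; @8: width [8B, align 8] → 16; @16: format [1B, align 1] → 17; @17: mip_level [1B, align 1] → 18; +6 tail pad (align 8); size 24, align 8
@0: a [24B, align 2] → 24
@24: e [8B, align 2] → 32
@32: height [4B, align 2] → 36
@36: b [1B, align 1] → 37
+1 pad (align 2)
@38: g [88B, align 2] → 126
@126: stride [4B, align 2] → 130
@130: channels [4B, align 2] → 134
@134: f [8B, align 2] → 142
@142: h [1B, align 1] → 143
+1 tail pad (align 2)
size 144, align 2
array of 24: 24 × 144 = 3456

3456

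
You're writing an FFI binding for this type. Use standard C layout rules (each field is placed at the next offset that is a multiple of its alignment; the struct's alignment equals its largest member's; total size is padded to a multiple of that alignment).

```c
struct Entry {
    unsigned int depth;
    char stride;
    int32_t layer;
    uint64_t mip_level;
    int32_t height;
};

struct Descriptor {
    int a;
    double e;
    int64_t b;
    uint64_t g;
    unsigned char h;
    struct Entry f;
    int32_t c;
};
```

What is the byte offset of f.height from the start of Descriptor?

Entry: depth at 0 (size 4, align 4) → ends 4; stride at 4 (size 1, align 1) → ends 5; pad 3 to align 4 for layer; layer at 8 (size 4, align 4) → ends 12; pad 4 to align 8 for mip_level; mip_level at 16 (size 8, align 8) → ends 24; height at 24 (size 4, align 4) → ends 28; tail pad 4 to reach multiple of 8; total 32 bytes, alignment 8
a at 0 (size 4, align 4) → ends 4
pad 4 to align 8 for e
e at 8 (size 8, align 8) → ends 16
b at 16 (size 8, align 8) → ends 24
g at 24 (size 8, align 8) → ends 32
h at 32 (size 1, align 1) → ends 33
pad 7 to align 8 for f
f at 40 (size 32, align 8) → ends 72
within Entry: height at 24
40 + 24 = 64

64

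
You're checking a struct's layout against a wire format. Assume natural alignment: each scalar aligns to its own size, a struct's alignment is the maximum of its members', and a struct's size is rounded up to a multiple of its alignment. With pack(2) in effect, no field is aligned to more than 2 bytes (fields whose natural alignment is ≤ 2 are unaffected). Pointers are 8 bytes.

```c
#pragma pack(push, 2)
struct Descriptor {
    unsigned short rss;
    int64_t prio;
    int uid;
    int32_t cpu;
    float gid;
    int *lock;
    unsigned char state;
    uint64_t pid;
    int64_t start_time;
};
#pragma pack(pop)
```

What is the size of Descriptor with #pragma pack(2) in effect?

48

rss at 0 (size 2, align 2) → ends 2
prio at 2 (size 8, align 2) → ends 10
uid at 10 (size 4, align 2) → ends 14
cpu at 14 (size 4, align 2) → ends 18
gid at 18 (size 4, align 2) → ends 22
lock at 22 (size 8, align 2) → ends 30
state at 30 (size 1, align 1) → ends 31
pad 1 to align 2 for pid
pid at 32 (size 8, align 2) → ends 40
start_time at 40 (size 8, align 2) → ends 48
total 48 bytes, alignment 2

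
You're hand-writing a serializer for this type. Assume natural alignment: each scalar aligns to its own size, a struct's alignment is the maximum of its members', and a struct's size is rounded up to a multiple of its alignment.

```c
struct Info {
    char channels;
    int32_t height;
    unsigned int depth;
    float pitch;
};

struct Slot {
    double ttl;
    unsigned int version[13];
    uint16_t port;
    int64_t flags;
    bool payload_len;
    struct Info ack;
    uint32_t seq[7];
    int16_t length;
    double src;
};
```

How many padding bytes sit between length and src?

Info: 0..1  channels  (1B, 1-aligned); 1..4  -- padding (3B); 4..8  height  (4B, 4-aligned); 8..12  depth  (4B, 4-aligned); 12..16  pitch  (4B, 4-aligned); sizeof = 16, alignof = 4
0..8  ttl  (8B, 8-aligned)
8..60  version  (52B, 4-aligned)
60..62  port  (2B, 2-aligned)
62..64  -- padding (2B)
64..72  flags  (8B, 8-aligned)
72..73  payload_len  (1B, 1-aligned)
73..76  -- padding (3B)
76..92  ack  (16B, 4-aligned)
92..120  seq  (28B, 4-aligned)
120..122  length  (2B, 2-aligned)
122..128  -- padding (6B)
128..136  src  (8B, 8-aligned)

6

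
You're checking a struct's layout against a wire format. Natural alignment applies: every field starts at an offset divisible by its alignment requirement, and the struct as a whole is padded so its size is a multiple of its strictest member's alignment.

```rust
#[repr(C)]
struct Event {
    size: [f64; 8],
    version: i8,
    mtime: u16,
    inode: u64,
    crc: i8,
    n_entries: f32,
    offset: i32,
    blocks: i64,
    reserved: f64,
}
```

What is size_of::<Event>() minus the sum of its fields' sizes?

size at 0 (size 64, align 8) → ends 64
version at 64 (size 1, align 1) → ends 65
pad 1 to align 2 for mtime
mtime at 66 (size 2, align 2) → ends 68
pad 4 to align 8 for inode
inode at 72 (size 8, align 8) → ends 80
crc at 80 (size 1, align 1) → ends 81
pad 3 to align 4 for n_entries
n_entries at 84 (size 4, align 4) → ends 88
offset at 88 (size 4, align 4) → ends 92
pad 4 to align 8 for blocks
blocks at 96 (size 8, align 8) → ends 104
reserved at 104 (size 8, align 8) → ends 112
total 112 bytes, alignment 8
data bytes 100, size 112 → padding 12

12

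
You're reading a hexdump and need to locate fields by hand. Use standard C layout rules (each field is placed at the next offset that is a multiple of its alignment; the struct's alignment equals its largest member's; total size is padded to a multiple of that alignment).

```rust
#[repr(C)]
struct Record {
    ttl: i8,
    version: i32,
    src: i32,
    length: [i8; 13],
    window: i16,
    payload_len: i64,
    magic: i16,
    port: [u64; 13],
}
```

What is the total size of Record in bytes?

152

ttl at 0 (size 1, align 1) → ends 1
pad 3 to align 4 for version
version at 4 (size 4, align 4) → ends 8
src at 8 (size 4, align 4) → ends 12
length at 12 (size 13, align 1) → ends 25
pad 1 to align 2 for window
window at 26 (size 2, align 2) → ends 28
pad 4 to align 8 for payload_len
payload_len at 32 (size 8, align 8) → ends 40
magic at 40 (size 2, align 2) → ends 42
pad 6 to align 8 for port
port at 48 (size 104, align 8) → ends 152
total 152 bytes, alignment 8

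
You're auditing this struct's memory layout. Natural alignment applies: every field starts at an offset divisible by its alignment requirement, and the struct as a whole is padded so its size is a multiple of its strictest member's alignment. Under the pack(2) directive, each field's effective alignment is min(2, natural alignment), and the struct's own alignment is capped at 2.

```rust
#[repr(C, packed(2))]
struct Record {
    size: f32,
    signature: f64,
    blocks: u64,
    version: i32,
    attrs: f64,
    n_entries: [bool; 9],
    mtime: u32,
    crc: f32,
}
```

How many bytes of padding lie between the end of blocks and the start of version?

0

0..4  size  (4B, 2-aligned)
4..12  signature  (8B, 2-aligned)
12..20  blocks  (8B, 2-aligned)
20..24  version  (4B, 2-aligned)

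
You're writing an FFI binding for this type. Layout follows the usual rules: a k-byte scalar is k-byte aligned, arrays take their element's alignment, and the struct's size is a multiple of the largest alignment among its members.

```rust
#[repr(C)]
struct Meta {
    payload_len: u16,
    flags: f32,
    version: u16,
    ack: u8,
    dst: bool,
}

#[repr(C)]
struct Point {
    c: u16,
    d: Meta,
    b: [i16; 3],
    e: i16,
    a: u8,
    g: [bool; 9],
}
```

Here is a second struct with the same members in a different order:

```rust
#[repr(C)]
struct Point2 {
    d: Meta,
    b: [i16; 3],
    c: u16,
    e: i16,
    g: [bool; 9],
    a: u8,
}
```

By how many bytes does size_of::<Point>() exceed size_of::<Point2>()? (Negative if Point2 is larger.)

4

Meta: 0..2  payload_len  (2B, 2-aligned); 2..4  -- padding (2B); 4..8  flags  (4B, 4-aligned); 8..10  version  (2B, 2-aligned); 10..11  ack  (1B, 1-aligned); 11..12  dst  (1B, 1-aligned); sizeof = 12, alignof = 4
0..2  c  (2B, 2-aligned)
2..4  -- padding (2B)
4..16  d  (12B, 4-aligned)
16..22  b  (6B, 2-aligned)
22..24  e  (2B, 2-aligned)
24..25  a  (1B, 1-aligned)
25..34  g  (9B, 1-aligned)
34..36  -- tail padding (2B)
sizeof = 36, alignof = 4
— Point2 —
0..12  d  (12B, 4-aligned)
12..18  b  (6B, 2-aligned)
18..20  c  (2B, 2-aligned)
20..22  e  (2B, 2-aligned)
22..31  g  (9B, 1-aligned)
31..32  a  (1B, 1-aligned)
sizeof = 32, alignof = 4
36 − 32 = 4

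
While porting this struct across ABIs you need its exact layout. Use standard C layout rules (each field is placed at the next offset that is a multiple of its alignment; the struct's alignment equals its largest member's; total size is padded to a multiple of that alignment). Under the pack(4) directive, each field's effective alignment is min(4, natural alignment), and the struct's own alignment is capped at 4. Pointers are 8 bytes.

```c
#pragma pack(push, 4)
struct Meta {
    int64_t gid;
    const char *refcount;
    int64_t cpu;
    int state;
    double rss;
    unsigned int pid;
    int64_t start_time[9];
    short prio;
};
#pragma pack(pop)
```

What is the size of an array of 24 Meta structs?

@0: gid [8B, align 4] → 8
@8: refcount [8B, align 4] → 16
@16: cpu [8B, align 4] → 24
@24: state [4B, align 4] → 28
@28: rss [8B, align 4] → 36
@36: pid [4B, align 4] → 40
@40: start_time [72B, align 4] → 112
@112: prio [2B, align 2] → 114
+2 tail pad (align 4)
size 116, align 4
array of 24: 24 × 116 = 2784

2784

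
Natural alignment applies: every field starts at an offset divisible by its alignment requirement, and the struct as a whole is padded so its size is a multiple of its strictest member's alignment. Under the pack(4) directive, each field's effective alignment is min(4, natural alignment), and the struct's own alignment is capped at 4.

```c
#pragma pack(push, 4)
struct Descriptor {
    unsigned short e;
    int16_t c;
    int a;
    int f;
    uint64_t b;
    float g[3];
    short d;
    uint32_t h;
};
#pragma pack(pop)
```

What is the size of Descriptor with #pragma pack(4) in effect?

40

e at 0 (size 2, align 2) → ends 2
c at 2 (size 2, align 2) → ends 4
a at 4 (size 4, align 4) → ends 8
f at 8 (size 4, align 4) → ends 12
b at 12 (size 8, align 4) → ends 20
g at 20 (size 12, align 4) → ends 32
d at 32 (size 2, align 2) → ends 34
pad 2 to align 4 for h
h at 36 (size 4, align 4) → ends 40
total 40 bytes, alignment 4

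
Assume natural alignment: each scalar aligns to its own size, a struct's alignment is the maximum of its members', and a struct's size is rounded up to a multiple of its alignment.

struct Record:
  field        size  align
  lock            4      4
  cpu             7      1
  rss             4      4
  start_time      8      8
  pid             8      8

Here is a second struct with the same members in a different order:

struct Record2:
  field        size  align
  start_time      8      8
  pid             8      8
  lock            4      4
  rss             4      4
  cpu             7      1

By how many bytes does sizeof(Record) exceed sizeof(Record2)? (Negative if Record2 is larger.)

0

@0: lock [4B, align 4] → 4
@4: cpu [7B, align 1] → 11
+1 pad (align 4)
@12: rss [4B, align 4] → 16
@16: start_time [8B, align 8] → 24
@24: pid [8B, align 8] → 32
size 32, align 8
— Record2 —
@0: start_time [8B, align 8] → 8
@8: pid [8B, align 8] → 16
@16: lock [4B, align 4] → 20
@20: rss [4B, align 4] → 24
@24: cpu [7B, align 1] → 31
+1 tail pad (align 8)
size 32, align 8
32 − 32 = 0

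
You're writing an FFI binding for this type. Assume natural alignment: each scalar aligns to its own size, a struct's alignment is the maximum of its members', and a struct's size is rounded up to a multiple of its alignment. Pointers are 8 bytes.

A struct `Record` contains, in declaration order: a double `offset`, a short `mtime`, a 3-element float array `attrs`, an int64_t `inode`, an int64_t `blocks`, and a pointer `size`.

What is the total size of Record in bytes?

0..8  offset  (8B, 8-aligned)
8..10  mtime  (2B, 2-aligned)
10..12  -- padding (2B)
12..24  attrs  (12B, 4-aligned)
24..32  inode  (8B, 8-aligned)
32..40  blocks  (8B, 8-aligned)
40..48  size  (8B, 8-aligned)
sizeof = 48, alignof = 8

48 bytes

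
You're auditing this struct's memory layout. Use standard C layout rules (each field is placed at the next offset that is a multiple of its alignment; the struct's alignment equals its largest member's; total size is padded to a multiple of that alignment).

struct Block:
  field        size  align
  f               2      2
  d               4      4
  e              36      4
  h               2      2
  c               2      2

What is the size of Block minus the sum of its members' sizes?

0..2  f  (2B, 2-aligned)
2..4  -- padding (2B)
4..8  d  (4B, 4-aligned)
8..44  e  (36B, 4-aligned)
44..46  h  (2B, 2-aligned)
46..48  c  (2B, 2-aligned)
sizeof = 48, alignof = 4
data bytes 46, size 48 → padding 2

2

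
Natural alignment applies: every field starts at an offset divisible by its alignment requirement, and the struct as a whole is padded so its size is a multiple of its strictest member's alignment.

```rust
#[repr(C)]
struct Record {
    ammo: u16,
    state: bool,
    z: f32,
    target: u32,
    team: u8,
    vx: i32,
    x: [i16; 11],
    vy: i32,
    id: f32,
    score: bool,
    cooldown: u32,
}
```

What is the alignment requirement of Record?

4

member alignments: ammo=2, state=1, z=4, target=4, team=1, vx=4, x=2, vy=4, id=4, score=1, cooldown=4
max = 4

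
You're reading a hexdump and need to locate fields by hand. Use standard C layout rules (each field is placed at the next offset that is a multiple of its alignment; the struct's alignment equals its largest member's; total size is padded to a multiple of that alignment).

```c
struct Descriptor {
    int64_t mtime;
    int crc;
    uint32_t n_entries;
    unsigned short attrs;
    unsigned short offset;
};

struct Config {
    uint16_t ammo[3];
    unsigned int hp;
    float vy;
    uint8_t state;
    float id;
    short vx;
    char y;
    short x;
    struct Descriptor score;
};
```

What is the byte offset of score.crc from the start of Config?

Descriptor: @0: mtime [8B, align 8] → 8; @8: crc [4B, align 4] → 12; @12: n_entries [4B, align 4] → 16; @16: attrs [2B, align 2] → 18; @18: offset [2B, align 2] → 20; +4 tail pad (align 8); size 24, align 8
@0: ammo [6B, align 2] → 6
+2 pad (align 4)
@8: hp [4B, align 4] → 12
@12: vy [4B, align 4] → 16
@16: state [1B, align 1] → 17
+3 pad (align 4)
@20: id [4B, align 4] → 24
@24: vx [2B, align 2] → 26
@26: y [1B, align 1] → 27
+1 pad (align 2)
@28: x [2B, align 2] → 30
+2 pad (align 8)
@32: score [24B, align 8] → 56
within Descriptor: crc at 8
32 + 8 = 40

40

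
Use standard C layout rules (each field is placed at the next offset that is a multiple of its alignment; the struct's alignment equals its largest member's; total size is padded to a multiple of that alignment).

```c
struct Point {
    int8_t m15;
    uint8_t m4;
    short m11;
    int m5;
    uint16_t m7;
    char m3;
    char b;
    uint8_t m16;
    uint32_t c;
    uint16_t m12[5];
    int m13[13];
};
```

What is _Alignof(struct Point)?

member alignments: m15=1, m4=1, m11=2, m5=4, m7=2, m3=1, b=1, m16=1, c=4, m12=2, m13=4
max = 4

4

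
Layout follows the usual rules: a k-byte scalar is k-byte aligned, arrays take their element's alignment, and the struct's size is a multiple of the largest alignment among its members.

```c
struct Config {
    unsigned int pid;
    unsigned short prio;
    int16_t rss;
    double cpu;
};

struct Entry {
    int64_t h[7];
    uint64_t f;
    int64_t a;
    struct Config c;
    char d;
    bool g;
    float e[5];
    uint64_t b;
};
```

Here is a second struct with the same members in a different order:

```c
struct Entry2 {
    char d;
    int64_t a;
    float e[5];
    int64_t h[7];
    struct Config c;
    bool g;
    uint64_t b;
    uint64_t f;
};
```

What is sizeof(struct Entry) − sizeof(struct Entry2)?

-16

Config: pid at 0 (size 4, align 4) → ends 4; prio at 4 (size 2, align 2) → ends 6; rss at 6 (size 2, align 2) → ends 8; cpu at 8 (size 8, align 8) → ends 16; total 16 bytes, alignment 8
h at 0 (size 56, align 8) → ends 56
f at 56 (size 8, align 8) → ends 64
a at 64 (size 8, align 8) → ends 72
c at 72 (size 16, align 8) → ends 88
d at 88 (size 1, align 1) → ends 89
g at 89 (size 1, align 1) → ends 90
pad 2 to align 4 for e
e at 92 (size 20, align 4) → ends 112
b at 112 (size 8, align 8) → ends 120
total 120 bytes, alignment 8
— Entry2 —
d at 0 (size 1, align 1) → ends 1
pad 7 to align 8 for a
a at 8 (size 8, align 8) → ends 16
e at 16 (size 20, align 4) → ends 36
pad 4 to align 8 for h
h at 40 (size 56, align 8) → ends 96
c at 96 (size 16, align 8) → ends 112
g at 112 (size 1, align 1) → ends 113
pad 7 to align 8 for b
b at 120 (size 8, align 8) → ends 128
f at 128 (size 8, align 8) → ends 136
total 136 bytes, alignment 8
120 − 136 = -16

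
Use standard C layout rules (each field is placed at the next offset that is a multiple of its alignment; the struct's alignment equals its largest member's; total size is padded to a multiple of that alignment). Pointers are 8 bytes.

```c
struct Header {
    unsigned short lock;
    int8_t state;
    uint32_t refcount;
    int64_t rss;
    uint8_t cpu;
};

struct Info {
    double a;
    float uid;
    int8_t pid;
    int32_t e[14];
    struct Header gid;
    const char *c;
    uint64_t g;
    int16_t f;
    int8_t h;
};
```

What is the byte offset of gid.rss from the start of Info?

Header: lock at 0 (size 2, align 2) → ends 2; state at 2 (size 1, align 1) → ends 3; pad 1 to align 4 for refcount; refcount at 4 (size 4, align 4) → ends 8; rss at 8 (size 8, align 8) → ends 16; cpu at 16 (size 1, align 1) → ends 17; tail pad 7 to reach multiple of 8; total 24 bytes, alignment 8
a at 0 (size 8, align 8) → ends 8
uid at 8 (size 4, align 4) → ends 12
pid at 12 (size 1, align 1) → ends 13
pad 3 to align 4 for e
e at 16 (size 56, align 4) → ends 72
gid at 72 (size 24, align 8) → ends 96
within Header: rss at 8
72 + 8 = 80

80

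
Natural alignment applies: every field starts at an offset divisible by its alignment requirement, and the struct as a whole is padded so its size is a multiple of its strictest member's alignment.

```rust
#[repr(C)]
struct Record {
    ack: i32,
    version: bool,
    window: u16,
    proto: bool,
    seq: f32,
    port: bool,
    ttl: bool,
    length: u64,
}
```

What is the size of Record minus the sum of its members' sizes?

ack at 0 (size 4, align 4) → ends 4
version at 4 (size 1, align 1) → ends 5
pad 1 to align 2 for window
window at 6 (size 2, align 2) → ends 8
proto at 8 (size 1, align 1) → ends 9
pad 3 to align 4 for seq
seq at 12 (size 4, align 4) → ends 16
port at 16 (size 1, align 1) → ends 17
ttl at 17 (size 1, align 1) → ends 18
pad 6 to align 8 for length
length at 24 (size 8, align 8) → ends 32
total 32 bytes, alignment 8
data bytes 22, size 32 → padding 10

10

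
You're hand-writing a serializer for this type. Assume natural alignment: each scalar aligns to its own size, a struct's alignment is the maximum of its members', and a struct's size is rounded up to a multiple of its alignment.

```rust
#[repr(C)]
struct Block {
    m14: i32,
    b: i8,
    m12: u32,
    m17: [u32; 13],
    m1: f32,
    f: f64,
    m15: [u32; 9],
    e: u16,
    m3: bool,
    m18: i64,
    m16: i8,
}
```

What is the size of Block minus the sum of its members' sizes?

0..4  m14  (4B, 4-aligned)
4..5  b  (1B, 1-aligned)
5..8  -- padding (3B)
8..12  m12  (4B, 4-aligned)
12..64  m17  (52B, 4-aligned)
64..68  m1  (4B, 4-aligned)
68..72  -- padding (4B)
72..80  f  (8B, 8-aligned)
80..116  m15  (36B, 4-aligned)
116..118  e  (2B, 2-aligned)
118..119  m3  (1B, 1-aligned)
119..120  -- padding (1B)
120..128  m18  (8B, 8-aligned)
128..129  m16  (1B, 1-aligned)
129..136  -- tail padding (7B)
sizeof = 136, alignof = 8
data bytes 121, size 136 → padding 15

15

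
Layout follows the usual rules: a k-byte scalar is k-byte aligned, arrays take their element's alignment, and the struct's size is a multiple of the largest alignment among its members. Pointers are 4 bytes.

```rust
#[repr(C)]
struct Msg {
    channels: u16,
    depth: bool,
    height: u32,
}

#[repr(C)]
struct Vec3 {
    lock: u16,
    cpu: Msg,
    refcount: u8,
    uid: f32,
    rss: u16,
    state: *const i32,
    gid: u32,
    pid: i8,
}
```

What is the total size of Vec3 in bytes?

Msg: 0..2  channels  (2B, 2-aligned); 2..3  depth  (1B, 1-aligned); 3..4  -- padding (1B); 4..8  height  (4B, 4-aligned); sizeof = 8, alignof = 4
0..2  lock  (2B, 2-aligned)
2..4  -- padding (2B)
4..12  cpu  (8B, 4-aligned)
12..13  refcount  (1B, 1-aligned)
13..16  -- padding (3B)
16..20  uid  (4B, 4-aligned)
20..22  rss  (2B, 2-aligned)
22..24  -- padding (2B)
24..28  state  (4B, 4-aligned)
28..32  gid  (4B, 4-aligned)
32..33  pid  (1B, 1-aligned)
33..36  -- tail padding (3B)
sizeof = 36, alignof = 4

36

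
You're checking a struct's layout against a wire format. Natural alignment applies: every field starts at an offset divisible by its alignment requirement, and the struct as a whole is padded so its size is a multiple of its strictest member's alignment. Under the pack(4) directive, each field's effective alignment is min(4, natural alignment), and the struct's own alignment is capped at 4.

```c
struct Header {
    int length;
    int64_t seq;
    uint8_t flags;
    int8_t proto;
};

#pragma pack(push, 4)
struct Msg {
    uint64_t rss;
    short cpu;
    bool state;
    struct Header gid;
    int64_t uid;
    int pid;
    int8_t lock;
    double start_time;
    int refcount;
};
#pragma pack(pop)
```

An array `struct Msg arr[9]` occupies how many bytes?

Header: 0..4  length  (4B, 4-aligned); 4..8  -- padding (4B); 8..16  seq  (8B, 8-aligned); 16..17  flags  (1B, 1-aligned); 17..18  proto  (1B, 1-aligned); 18..24  -- tail padding (6B); sizeof = 24, alignof = 8
0..8  rss  (8B, 4-aligned)
8..10  cpu  (2B, 2-aligned)
10..11  state  (1B, 1-aligned)
11..12  -- padding (1B)
12..36  gid  (24B, 4-aligned)
36..44  uid  (8B, 4-aligned)
44..48  pid  (4B, 4-aligned)
48..49  lock  (1B, 1-aligned)
49..52  -- padding (3B)
52..60  start_time  (8B, 4-aligned)
60..64  refcount  (4B, 4-aligned)
sizeof = 64, alignof = 4
array of 9: 9 × 64 = 576

576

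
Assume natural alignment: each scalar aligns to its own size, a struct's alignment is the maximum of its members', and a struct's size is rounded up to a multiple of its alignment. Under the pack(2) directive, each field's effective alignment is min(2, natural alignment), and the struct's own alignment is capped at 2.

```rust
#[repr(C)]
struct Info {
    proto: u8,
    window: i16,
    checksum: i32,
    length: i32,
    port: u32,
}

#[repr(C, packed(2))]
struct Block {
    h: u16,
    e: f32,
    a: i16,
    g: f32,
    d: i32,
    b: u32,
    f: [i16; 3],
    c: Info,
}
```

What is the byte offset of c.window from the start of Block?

28

Info: 0..1  proto  (1B, 1-aligned); 1..2  -- padding (1B); 2..4  window  (2B, 2-aligned); 4..8  checksum  (4B, 4-aligned); 8..12  length  (4B, 4-aligned); 12..16  port  (4B, 4-aligned); sizeof = 16, alignof = 4
0..2  h  (2B, 2-aligned)
2..6  e  (4B, 2-aligned)
6..8  a  (2B, 2-aligned)
8..12  g  (4B, 2-aligned)
12..16  d  (4B, 2-aligned)
16..20  b  (4B, 2-aligned)
20..26  f  (6B, 2-aligned)
26..42  c  (16B, 2-aligned)
within Info: window at 2
26 + 2 = 28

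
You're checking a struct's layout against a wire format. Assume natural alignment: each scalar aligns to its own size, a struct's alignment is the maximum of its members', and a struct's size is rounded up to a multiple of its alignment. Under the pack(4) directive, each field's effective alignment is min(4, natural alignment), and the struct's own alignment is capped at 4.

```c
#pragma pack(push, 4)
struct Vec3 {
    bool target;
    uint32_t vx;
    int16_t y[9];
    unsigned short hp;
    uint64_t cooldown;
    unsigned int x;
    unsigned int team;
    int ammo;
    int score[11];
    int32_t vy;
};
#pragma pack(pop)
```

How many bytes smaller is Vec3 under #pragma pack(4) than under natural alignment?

natural layout:
  0..1  target  (1B, 1-aligned)
  1..4  -- padding (3B)
  4..8  vx  (4B, 4-aligned)
  8..26  y  (18B, 2-aligned)
  26..28  hp  (2B, 2-aligned)
  28..32  -- padding (4B)
  32..40  cooldown  (8B, 8-aligned)
  40..44  x  (4B, 4-aligned)
  44..48  team  (4B, 4-aligned)
  48..52  ammo  (4B, 4-aligned)
  52..96  score  (44B, 4-aligned)
  96..100  vy  (4B, 4-aligned)
  100..104  -- tail padding (4B)
  sizeof = 104, alignof = 8
packed(4) layout:
  0..1  target  (1B, 1-aligned)
  1..4  -- padding (3B)
  4..8  vx  (4B, 4-aligned)
  8..26  y  (18B, 2-aligned)
  26..28  hp  (2B, 2-aligned)
  28..36  cooldown  (8B, 4-aligned)
  36..40  x  (4B, 4-aligned)
  40..44  team  (4B, 4-aligned)
  44..48  ammo  (4B, 4-aligned)
  48..92  score  (44B, 4-aligned)
  92..96  vy  (4B, 4-aligned)
  sizeof = 96, alignof = 4
104 − 96 = 8

8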